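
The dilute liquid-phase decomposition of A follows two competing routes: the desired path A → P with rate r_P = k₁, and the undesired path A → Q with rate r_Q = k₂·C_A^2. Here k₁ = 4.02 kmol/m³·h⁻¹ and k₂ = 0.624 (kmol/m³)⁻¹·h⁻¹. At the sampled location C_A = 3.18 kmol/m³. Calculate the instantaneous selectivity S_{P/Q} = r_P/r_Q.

S_{P/Q} = r_P/r_Q = (k₁)/(k₂·C_A^2) = (k₁/k₂)·C_A^-2.
= (4.02) / (0.624×3.180^2) = 4.020/6.310 = 0.637.

0.637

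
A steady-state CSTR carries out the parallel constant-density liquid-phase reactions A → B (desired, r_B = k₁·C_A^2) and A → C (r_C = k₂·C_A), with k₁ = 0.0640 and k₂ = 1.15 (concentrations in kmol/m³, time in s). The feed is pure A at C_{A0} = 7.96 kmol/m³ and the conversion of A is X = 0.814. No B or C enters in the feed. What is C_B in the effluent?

0.493 kmol/m³

Exit C_A = C_{A0}(1−X) = 7.96×0.186 = 1.481 kmol/m³.
A CSTR operates uniformly at the exit composition, giving r_B = 0.1403 and r_C = 1.703 (each k·C_A^n at C_A = 1.481).
Fraction of consumed A going to B: r_B/(r_B+r_C) = 0.07612.
C_B = 0.07612·C_{A0}·X = 0.07612×7.96×0.814 = 0.493 kmol/m³.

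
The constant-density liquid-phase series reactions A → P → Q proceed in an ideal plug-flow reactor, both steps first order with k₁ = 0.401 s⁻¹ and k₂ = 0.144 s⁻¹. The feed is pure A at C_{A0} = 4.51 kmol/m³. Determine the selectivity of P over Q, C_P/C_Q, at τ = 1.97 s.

5.88

Solving the coupled first-order balances gives C_P(τ) = [k₁/(k₂−k₁)]·C_{A0}·(e^(−k₁τ) − e^(−k₂τ)).
e^(−k₁τ) = e^(−0.401×1.97) = e^(−0.7900) = 0.4539; e^(−k₂τ) = e^(−0.2837) = 0.7530.
C_P = 0.401×4.51/(0.144−0.401) × (0.4539−0.7530) = (-7.037)×(-0.2991) = 2.105 kmol/m³.
C_A = C_{A0}e^(−k₁τ) = 2.047 kmol/m³, so C_Q = C_{A0}−C_A−C_P = 0.3580 kmol/m³; C_P/C_Q = 5.88.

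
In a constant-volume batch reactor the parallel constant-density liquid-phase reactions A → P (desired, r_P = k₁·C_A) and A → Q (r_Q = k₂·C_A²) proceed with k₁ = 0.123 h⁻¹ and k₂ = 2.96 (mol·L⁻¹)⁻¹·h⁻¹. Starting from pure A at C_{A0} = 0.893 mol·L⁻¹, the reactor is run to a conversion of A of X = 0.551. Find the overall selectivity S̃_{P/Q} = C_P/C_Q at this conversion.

C_A = C_{A0}(1−X) = 0.4010 mol·L⁻¹.
Along a PFR/batch, dC_P/dC_A = −r_P/(r_P+r_Q) = −k₁/(k₁+k₂·C_A).
Integrating from C_{A0} to C_A: C_P = (0.123/2.96)·ln[(0.123+2.96·0.893)/(0.123+2.96·0.401)] = 0.04155·ln(2.766/1.310) = 0.03107 mol·L⁻¹.
C_Q = (C_{A0}−C_A)−C_P = 0.4610 mol·L⁻¹; S̃_{P/Q} = 0.03107/0.4610 = 0.0674.

0.0674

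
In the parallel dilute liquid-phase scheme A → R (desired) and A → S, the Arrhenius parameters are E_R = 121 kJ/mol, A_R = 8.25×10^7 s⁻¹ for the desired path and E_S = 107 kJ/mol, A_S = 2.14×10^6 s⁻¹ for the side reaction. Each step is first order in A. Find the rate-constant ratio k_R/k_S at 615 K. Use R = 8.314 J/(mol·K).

Since both paths have the same order in A, the concentration cancels and S_{R/S} = k_R/k_S = (A_R/A_S)·exp[(E_S−E_R)/(RT)].
(E_S−E_R)/(RT) = (107−121)×10³/(8.314×615) = -14000/5113 = -2.738.
k_R/k_S = (8.25×10^7/2.14×10^6)·exp(-2.738) = 38.55 × 0.06470 = 2.49.

2.49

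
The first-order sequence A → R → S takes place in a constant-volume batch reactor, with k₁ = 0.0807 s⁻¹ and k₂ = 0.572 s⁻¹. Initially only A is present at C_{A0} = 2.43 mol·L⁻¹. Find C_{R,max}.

0.249 mol·L⁻¹

For a first-order series the maximum intermediate yield is C_{R,max}/C_{A0} = (k₁/k₂)^[k₂/(k₂−k₁)].
= (0.0807/0.572)^(0.572/(0.572−0.0807)) = (0.1411)^(1.164) = 0.1023.
C_{R,max} = 0.1023×2.43 = 0.249 mol·L⁻¹.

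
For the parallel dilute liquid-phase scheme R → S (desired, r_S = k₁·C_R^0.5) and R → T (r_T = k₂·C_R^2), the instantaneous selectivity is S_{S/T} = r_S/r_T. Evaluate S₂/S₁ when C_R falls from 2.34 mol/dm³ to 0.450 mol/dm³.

S_{S/T} = (k₁/k₂)·C_R^-1.5, so S₂/S₁ = (C_{R,2}/C_{R,1})^-1.5.
= (0.450/2.34)^(-1.5) = (0.1923)^(-1.5) = 11.9.
Selectivity toward S rises as C_R falls — low-concentration operation is favoured.

11.9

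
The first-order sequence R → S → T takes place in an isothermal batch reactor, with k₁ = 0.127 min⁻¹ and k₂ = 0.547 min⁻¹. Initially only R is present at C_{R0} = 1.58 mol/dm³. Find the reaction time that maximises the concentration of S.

Setting dC_S/dt = 0 gives t_opt = ln(k₂/k₁)/(k₂−k₁).
= ln(0.547/0.127)/(0.547−0.127) = ln(4.307)/0.4200 = 1.460/0.4200 = 3.48 min.

3.48 min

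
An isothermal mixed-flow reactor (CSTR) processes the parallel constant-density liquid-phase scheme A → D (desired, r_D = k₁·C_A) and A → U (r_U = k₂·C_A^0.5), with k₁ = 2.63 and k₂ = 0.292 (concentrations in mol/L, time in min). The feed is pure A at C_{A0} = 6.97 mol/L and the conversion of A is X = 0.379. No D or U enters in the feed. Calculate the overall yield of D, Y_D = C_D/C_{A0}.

Exit C_A = C_{A0}(1−X) = 6.97×0.621 = 4.328 mol/L.
A CSTR operates uniformly at the exit composition, giving r_D = 11.38 and r_U = 0.6075 (each k·C_A^n at C_A = 4.328).
Fraction of consumed A going to D: r_D/(r_D+r_U) = 0.9493.
C_D = 0.9493·C_{A0}·X = 0.9493×6.97×0.379 = 2.51 mol/L; Y_D = C_D/C_{A0} = 0.360.

0.360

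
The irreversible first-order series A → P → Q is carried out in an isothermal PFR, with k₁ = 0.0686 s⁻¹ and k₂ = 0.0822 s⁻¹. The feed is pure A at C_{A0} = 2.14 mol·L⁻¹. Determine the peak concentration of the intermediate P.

At the optimum, C_{P,max}/C_{A0} = (k₁/k₂)^[k₂/(k₂−k₁)].
= (0.0686/0.0822)^(0.0822/(0.0822−0.0686)) = (0.8345)^(6.044) = 0.3352.
C_{P,max} = 0.3352×2.14 = 0.717 mol·L⁻¹.

0.717 mol·L⁻¹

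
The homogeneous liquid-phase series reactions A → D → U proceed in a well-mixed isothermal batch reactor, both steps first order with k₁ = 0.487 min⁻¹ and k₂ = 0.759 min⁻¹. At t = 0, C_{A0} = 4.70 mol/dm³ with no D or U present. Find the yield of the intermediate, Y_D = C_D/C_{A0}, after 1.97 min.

The intermediate concentration in a first-order A→B→C sequence is C_D = k₁C_{A0}(e^(−k₁t) − e^(−k₂t))/(k₂−k₁).
e^(−k₁t) = e^(−0.487×1.97) = e^(−0.9594) = 0.3831; e^(−k₂t) = e^(−1.495) = 0.2242.
C_D = 0.487×4.70/(0.759−0.487) × (0.3831−0.2242) = 8.415×0.1589 = 1.337 mol/dm³.
Y_D = C_D/C_{A0} = 1.337/4.70 = 0.285.

0.285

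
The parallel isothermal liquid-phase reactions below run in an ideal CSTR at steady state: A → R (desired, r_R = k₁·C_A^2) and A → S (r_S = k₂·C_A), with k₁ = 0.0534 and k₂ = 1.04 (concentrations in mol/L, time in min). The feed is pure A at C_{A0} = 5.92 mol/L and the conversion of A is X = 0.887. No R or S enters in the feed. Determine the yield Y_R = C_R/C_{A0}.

0.0295

Exit C_A = C_{A0}(1−X) = 5.92×0.113 = 0.6690 mol/L.
In a CSTR the entire volume is at exit conditions, so r_R = 0.0534×0.6690^2 = 0.02390 and r_S = 1.04×0.6690 = 0.6957.
Fraction of consumed A going to R: r_R/(r_R+r_S) = 0.03321.
C_R = 0.03321·C_{A0}·X = 0.03321×5.92×0.887 = 0.174 mol/L; Y_R = C_R/C_{A0} = 0.0295.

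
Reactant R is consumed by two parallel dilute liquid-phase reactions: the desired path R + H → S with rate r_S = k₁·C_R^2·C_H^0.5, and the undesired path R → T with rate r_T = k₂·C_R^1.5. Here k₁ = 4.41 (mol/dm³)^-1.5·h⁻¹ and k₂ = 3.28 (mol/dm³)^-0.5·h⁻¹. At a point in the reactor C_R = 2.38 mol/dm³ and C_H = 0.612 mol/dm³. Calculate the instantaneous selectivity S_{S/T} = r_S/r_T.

S_{S/T} = r_S/r_T = (k₁·C_R^2·C_H^0.5)/(k₂·C_R^1.5) = (k₁/k₂)·C_R^0.5·C_H^0.5.
= (4.41×2.380^2×0.6120^0.5) / (3.28×2.380^1.5) = 19.54/12.04 = 1.62.
Since the desired path is higher order in R, keeping C_R high (PFR or concentrated feed) favours S.

1.62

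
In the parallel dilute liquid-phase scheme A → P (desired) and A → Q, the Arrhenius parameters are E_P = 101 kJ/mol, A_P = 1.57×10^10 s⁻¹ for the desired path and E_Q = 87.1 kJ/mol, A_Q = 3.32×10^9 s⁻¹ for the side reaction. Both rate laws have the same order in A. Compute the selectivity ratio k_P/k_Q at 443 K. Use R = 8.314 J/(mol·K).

0.109

With equal orders, S_{P/Q} = k_P/k_Q = (A_P/A_Q)·exp[(E_Q−E_P)/(RT)].
(E_Q−E_P)/(RT) = (87.1−101)×10³/(8.314×443) = -13900/3683 = -3.774.
k_P/k_Q = (1.57×10^10/3.32×10^9)·exp(-3.774) = 4.729 × 0.02296 = 0.109.
Since E_P > E_Q, raising the temperature improves selectivity toward P.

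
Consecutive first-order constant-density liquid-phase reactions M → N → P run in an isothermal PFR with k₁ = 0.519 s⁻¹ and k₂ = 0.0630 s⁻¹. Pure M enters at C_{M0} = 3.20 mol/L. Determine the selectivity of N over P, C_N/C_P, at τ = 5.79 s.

For first-order series with pure M initially, C_N(τ) = k₁C_{M0}/(k₂−k₁)·(e^(−k₁τ) − e^(−k₂τ)).
e^(−k₁τ) = e^(−0.519×5.79) = e^(−3.005) = 0.04954; e^(−k₂τ) = e^(−0.3648) = 0.6944.
C_N = 0.519×3.20/(0.0630−0.519) × (0.04954−0.6944) = (-3.642)×(-0.6448) = 2.348 mol/L.
C_M = C_{M0}e^(−k₁τ) = 0.1585 mol/L, so C_P = C_{M0}−C_M−C_N = 0.6930 mol/L; C_N/C_P = 3.39.

3.39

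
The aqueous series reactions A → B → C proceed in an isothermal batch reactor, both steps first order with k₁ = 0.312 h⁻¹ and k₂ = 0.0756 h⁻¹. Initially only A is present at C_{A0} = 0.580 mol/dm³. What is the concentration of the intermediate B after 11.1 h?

0.307 mol/dm³

Solving the coupled first-order balances gives C_B(t) = [k₁/(k₂−k₁)]·C_{A0}·(e^(−k₁t) − e^(−k₂t)).
e^(−k₁t) = e^(−0.312×11.1) = e^(−3.463) = 0.03133; e^(−k₂t) = e^(−0.8392) = 0.4321.
C_B = 0.312×0.580/(0.0756−0.312) × (0.03133−0.4321) = (-0.7655)×(-0.4007) = 0.3068 mol/dm³.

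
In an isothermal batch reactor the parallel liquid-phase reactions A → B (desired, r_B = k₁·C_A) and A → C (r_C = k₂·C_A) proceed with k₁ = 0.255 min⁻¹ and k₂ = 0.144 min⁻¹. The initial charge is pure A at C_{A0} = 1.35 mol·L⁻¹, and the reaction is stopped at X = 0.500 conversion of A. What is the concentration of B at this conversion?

0.431 mol·L⁻¹

C_A = C_{A0}(1−X) = 0.6750 mol·L⁻¹.
Both paths are first order in A, so the instantaneous fraction to B is constant: dC_B/d(−C_A) = k₁/(k₁+k₂) = 0.6391.
C_B = 0.6391·(C_{A0}−C_A) = 0.6391×0.6750 = 0.431 mol·L⁻¹.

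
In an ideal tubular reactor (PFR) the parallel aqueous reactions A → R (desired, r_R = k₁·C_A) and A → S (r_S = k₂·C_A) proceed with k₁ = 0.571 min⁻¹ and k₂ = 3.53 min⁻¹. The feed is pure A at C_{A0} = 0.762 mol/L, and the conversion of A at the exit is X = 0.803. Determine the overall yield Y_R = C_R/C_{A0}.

C_A = C_{A0}(1−X) = 0.1501 mol/L.
Both paths are first order in A, so the instantaneous fraction to R is constant: dC_R/d(−C_A) = k₁/(k₁+k₂) = 0.1392.
C_R = 0.1392·(C_{A0}−C_A) = 0.1392×0.6119 = 0.0852 mol/L.
Y_R = C_R/C_{A0} = 0.08520/0.762 = 0.112.

0.112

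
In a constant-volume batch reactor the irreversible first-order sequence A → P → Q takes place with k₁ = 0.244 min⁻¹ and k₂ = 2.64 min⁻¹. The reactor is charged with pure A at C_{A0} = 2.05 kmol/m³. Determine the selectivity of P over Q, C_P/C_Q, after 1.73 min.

The intermediate concentration in a first-order A→B→C sequence is C_P = k₁C_{A0}(e^(−k₁t) − e^(−k₂t))/(k₂−k₁).
e^(−k₁t) = e^(−0.244×1.73) = e^(−0.4221) = 0.6557; e^(−k₂t) = e^(−4.567) = 0.01039.
C_P = 0.244×2.05/(2.64−0.244) × (0.6557−0.01039) = 0.2088×0.6453 = 0.1347 kmol/m³.
C_A = C_{A0}e^(−k₁t) = 1.344 kmol/m³, so C_Q = C_{A0}−C_A−C_P = 0.5712 kmol/m³; C_P/C_Q = 0.236.

0.236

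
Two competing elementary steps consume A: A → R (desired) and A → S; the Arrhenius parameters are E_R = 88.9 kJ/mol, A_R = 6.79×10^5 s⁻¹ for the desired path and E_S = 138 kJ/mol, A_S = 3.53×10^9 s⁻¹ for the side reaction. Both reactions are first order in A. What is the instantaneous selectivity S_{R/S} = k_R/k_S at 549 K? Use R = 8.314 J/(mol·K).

Since both paths have the same order in A, the concentration cancels and S_{R/S} = k_R/k_S = (A_R/A_S)·exp[(E_S−E_R)/(RT)].
(E_S−E_R)/(RT) = (138−88.9)×10³/(8.314×549) = 49100/4564 = 10.76.
k_R/k_S = (6.79×10^5/3.53×10^9)·exp(10.76) = 1.924×10^-4 × 46967 = 9.03.
Since E_R < E_S, lowering the temperature improves selectivity toward R.

9.03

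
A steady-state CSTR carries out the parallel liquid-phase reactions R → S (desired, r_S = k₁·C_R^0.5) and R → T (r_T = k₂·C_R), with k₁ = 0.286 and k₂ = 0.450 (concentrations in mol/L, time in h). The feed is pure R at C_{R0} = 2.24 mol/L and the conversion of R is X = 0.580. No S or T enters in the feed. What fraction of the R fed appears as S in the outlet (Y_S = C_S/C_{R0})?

0.230

Exit C_R = C_{R0}(1−X) = 2.24×0.420 = 0.9408 mol/L.
Rates in a CSTR are evaluated at the outlet concentration: r_S = 0.286×0.9408^0.5 = 0.2774, r_T = 0.450×0.9408 = 0.4234.
Fraction of consumed R going to S: r_S/(r_S+r_T) = 0.3959.
C_S = 0.3959·C_{R0}·X = 0.3959×2.24×0.580 = 0.514 mol/L; Y_S = C_S/C_{R0} = 0.230.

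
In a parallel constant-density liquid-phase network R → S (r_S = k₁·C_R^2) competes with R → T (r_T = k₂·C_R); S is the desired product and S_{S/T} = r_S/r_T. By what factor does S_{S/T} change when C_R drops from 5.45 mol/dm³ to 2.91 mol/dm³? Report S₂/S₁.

0.534

S_{S/T} = (k₁/k₂)·C_R, so S₂/S₁ = (C_{R,2}/C_{R,1}).
= 2.91/5.45 = 0.534.
Selectivity toward S falls as C_R falls — high-concentration operation is favoured.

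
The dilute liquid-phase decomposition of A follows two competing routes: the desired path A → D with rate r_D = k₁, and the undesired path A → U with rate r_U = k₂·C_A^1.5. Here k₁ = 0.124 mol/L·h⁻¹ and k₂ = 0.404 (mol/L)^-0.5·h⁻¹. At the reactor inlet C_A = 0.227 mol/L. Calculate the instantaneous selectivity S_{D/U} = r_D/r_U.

2.84

S_{D/U} = r_D/r_U = (k₁)/(k₂·C_A^1.5) = (k₁/k₂)·C_A^-1.5.
= (0.124) / (0.404×0.2270^1.5) = 0.1240/0.04369 = 2.84.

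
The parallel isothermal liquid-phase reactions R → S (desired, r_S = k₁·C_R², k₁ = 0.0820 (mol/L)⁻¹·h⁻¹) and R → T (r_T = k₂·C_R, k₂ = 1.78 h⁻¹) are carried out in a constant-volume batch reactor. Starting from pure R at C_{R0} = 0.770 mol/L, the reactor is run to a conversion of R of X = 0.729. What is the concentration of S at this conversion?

0.0123 mol/L

C_R = C_{R0}(1−X) = 0.2087 mol/L.
Along a PFR/batch, dC_T/dC_R = −r_T/(r_S+r_T) = −k₂/(k₂+k₁·C_R).
Integrating from C_{R0} to C_R: C_T = (1.78/0.0820)·ln[(1.78+0.0820·0.770)/(1.78+0.0820·0.209)] = 21.71·ln(1.843/1.797) = 0.5490 mol/L.
Then C_S = (C_{R0}−C_R) − C_T = 0.5613 − 0.5490 = 0.01235 mol/L.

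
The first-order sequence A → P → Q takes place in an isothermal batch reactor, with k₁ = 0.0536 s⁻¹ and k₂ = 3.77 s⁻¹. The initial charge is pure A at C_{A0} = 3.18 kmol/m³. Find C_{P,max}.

0.0425 kmol/m³

At the optimum, C_{P,max}/C_{A0} = (k₁/k₂)^[k₂/(k₂−k₁)].
= (0.0536/3.77)^(3.77/(3.77−0.0536)) = (0.01422)^(1.014) = 0.01337.
C_{P,max} = 0.01337×3.18 = 0.0425 kmol/m³.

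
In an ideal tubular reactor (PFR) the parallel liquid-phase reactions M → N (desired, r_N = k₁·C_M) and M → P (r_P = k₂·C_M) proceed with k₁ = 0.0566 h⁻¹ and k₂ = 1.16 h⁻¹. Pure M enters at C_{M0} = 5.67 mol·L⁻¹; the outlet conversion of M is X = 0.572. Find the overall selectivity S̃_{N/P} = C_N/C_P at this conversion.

C_M = C_{M0}(1−X) = 2.427 mol·L⁻¹.
Both paths are first order in M, so the instantaneous fraction to N is constant: dC_N/d(−C_M) = k₁/(k₁+k₂) = 0.04652.
C_N = 0.04652·(C_{M0}−C_M) = 0.04652×3.243 = 0.151 mol·L⁻¹.
C_P = (C_{M0}−C_M)−C_N = 3.092 mol·L⁻¹; S̃_{N/P} = 0.1509/3.092 = 0.0488.

0.0488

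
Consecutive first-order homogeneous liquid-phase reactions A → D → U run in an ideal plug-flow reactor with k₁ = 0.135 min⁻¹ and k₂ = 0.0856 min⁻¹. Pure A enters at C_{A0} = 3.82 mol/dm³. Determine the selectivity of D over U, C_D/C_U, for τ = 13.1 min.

For first-order series with pure A initially, C_D(τ) = k₁C_{A0}/(k₂−k₁)·(e^(−k₁τ) − e^(−k₂τ)).
e^(−k₁τ) = e^(−0.135×13.1) = e^(−1.768) = 0.1706; e^(−k₂τ) = e^(−1.121) = 0.3258.
C_D = 0.135×3.82/(0.0856−0.135) × (0.1706−0.3258) = (-10.44)×(-0.1552) = 1.621 mol/dm³.
C_A = C_{A0}e^(−k₁τ) = 0.6516 mol/dm³, so C_U = C_{A0}−C_A−C_D = 1.548 mol/dm³; C_D/C_U = 1.05.

1.05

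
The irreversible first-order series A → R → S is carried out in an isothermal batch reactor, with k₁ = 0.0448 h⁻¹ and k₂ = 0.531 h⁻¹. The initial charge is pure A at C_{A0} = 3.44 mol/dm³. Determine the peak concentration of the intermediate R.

For a first-order series the maximum intermediate yield is C_{R,max}/C_{A0} = (k₁/k₂)^[k₂/(k₂−k₁)].
= (0.0448/0.531)^(0.531/(0.531−0.0448)) = (0.08437)^(1.092) = 0.06718.
C_{R,max} = 0.06718×3.44 = 0.231 mol/dm³.

0.231 mol/dm³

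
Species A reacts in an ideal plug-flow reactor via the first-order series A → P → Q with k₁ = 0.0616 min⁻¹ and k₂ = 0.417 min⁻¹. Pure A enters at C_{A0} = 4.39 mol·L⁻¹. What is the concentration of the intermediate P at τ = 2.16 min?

The intermediate concentration in a first-order A→B→C sequence is C_P = k₁C_{A0}(e^(−k₁τ) − e^(−k₂τ))/(k₂−k₁).
e^(−k₁τ) = e^(−0.0616×2.16) = e^(−0.1331) = 0.8754; e^(−k₂τ) = e^(−0.9007) = 0.4063.
C_P = 0.0616×4.39/(0.417−0.0616) × (0.8754−0.4063) = 0.7609×0.4691 = 0.3570 mol·L⁻¹.

0.357 mol·L⁻¹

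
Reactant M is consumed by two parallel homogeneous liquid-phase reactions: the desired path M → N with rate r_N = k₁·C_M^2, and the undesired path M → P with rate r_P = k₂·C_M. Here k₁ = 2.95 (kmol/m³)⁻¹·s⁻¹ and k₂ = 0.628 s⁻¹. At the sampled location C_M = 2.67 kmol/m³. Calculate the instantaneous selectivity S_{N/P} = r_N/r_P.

12.5

S_{N/P} = r_N/r_P = (k₁·C_M^2)/(k₂·C_M) = (k₁/k₂)·C_M.
= (2.95×2.670^2) / (0.628×2.670) = 21.03/1.677 = 12.5.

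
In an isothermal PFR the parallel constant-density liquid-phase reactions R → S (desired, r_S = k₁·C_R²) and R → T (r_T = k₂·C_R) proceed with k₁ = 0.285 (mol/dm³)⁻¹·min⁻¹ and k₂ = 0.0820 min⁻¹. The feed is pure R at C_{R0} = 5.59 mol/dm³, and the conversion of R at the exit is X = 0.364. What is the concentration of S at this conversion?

1.91 mol/dm³

C_R = C_{R0}(1−X) = 3.555 mol/dm³.
Along a PFR/batch, dC_T/dC_R = −r_T/(r_S+r_T) = −k₂/(k₂+k₁·C_R).
Integrating from C_{R0} to C_R: C_T = (0.0820/0.285)·ln[(0.0820+0.285·5.59)/(0.0820+0.285·3.56)] = 0.2877·ln(1.675/1.095) = 0.1223 mol/dm³.
Then C_S = (C_{R0}−C_R) − C_T = 2.035 − 0.1223 = 1.913 mol/dm³.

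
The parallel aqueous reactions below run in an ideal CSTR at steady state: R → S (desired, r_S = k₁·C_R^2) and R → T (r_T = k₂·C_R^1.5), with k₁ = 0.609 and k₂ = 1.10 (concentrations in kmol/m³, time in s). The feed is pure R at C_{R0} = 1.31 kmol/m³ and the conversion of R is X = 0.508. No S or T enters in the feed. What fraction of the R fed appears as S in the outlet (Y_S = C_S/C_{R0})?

0.156

Exit C_R = C_{R0}(1−X) = 1.31×0.492 = 0.6445 kmol/m³.
In a CSTR the entire volume is at exit conditions, so r_S = 0.609×0.6445^2 = 0.2530 and r_T = 1.10×0.6445^1.5 = 0.5692.
Fraction of consumed R going to S: r_S/(r_S+r_T) = 0.3077.
C_S = 0.3077·C_{R0}·X = 0.3077×1.31×0.508 = 0.205 kmol/m³; Y_S = C_S/C_{R0} = 0.156.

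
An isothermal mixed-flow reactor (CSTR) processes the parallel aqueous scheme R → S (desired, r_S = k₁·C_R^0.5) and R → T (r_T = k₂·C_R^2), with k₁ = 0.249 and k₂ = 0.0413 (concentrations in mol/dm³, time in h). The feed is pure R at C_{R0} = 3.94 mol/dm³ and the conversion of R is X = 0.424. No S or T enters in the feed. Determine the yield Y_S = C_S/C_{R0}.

0.271

Exit C_R = C_{R0}(1−X) = 3.94×0.576 = 2.269 mol/dm³.
Rates in a CSTR are evaluated at the outlet concentration: r_S = 0.249×2.269^0.5 = 0.3751, r_T = 0.0413×2.269^2 = 0.2127.
Fraction of consumed R going to S: r_S/(r_S+r_T) = 0.6381.
C_S = 0.6381·C_{R0}·X = 0.6381×3.94×0.424 = 1.07 mol/dm³; Y_S = C_S/C_{R0} = 0.271.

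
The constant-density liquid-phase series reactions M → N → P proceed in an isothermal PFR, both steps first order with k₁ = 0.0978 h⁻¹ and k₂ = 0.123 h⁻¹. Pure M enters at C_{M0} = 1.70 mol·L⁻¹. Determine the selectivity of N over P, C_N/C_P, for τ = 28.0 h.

For first-order series with pure M initially, C_N(τ) = k₁C_{M0}/(k₂−k₁)·(e^(−k₁τ) − e^(−k₂τ)).
e^(−k₁τ) = e^(−0.0978×28.0) = e^(−2.738) = 0.06467; e^(−k₂τ) = e^(−3.444) = 0.03194.
C_N = 0.0978×1.70/(0.123−0.0978) × (0.06467−0.03194) = 6.598×0.03274 = 0.2160 mol·L⁻¹.
C_M = C_{M0}e^(−k₁τ) = 0.1099 mol·L⁻¹, so C_P = C_{M0}−C_M−C_N = 1.374 mol·L⁻¹; C_N/C_P = 0.157.

0.157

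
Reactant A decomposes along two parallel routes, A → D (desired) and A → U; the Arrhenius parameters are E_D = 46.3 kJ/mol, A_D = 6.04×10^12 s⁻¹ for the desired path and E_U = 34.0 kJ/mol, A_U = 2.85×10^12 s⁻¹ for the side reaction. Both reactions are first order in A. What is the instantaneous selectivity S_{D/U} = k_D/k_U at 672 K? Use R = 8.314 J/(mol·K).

Since both paths have the same order in A, the concentration cancels and S_{D/U} = k_D/k_U = (A_D/A_U)·exp[(E_U−E_D)/(RT)].
(E_U−E_D)/(RT) = (34.0−46.3)×10³/(8.314×672) = -12300/5587 = -2.202.
k_D/k_U = (6.04×10^12/2.85×10^12)·exp(-2.202) = 2.119 × 0.1106 = 0.234.

0.234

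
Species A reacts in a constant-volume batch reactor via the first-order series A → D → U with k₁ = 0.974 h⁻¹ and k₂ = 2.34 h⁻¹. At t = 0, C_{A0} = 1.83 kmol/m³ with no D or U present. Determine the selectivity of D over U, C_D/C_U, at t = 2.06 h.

0.116

For first-order series with pure A initially, C_D(t) = k₁C_{A0}/(k₂−k₁)·(e^(−k₁t) − e^(−k₂t)).
e^(−k₁t) = e^(−0.974×2.06) = e^(−2.006) = 0.1345; e^(−k₂t) = e^(−4.820) = 0.008064.
C_D = 0.974×1.83/(2.34−0.974) × (0.1345−0.008064) = 1.305×0.1264 = 0.1649 kmol/m³.
C_A = C_{A0}e^(−k₁t) = 0.2461 kmol/m³, so C_U = C_{A0}−C_A−C_D = 1.419 kmol/m³; C_D/C_U = 0.116.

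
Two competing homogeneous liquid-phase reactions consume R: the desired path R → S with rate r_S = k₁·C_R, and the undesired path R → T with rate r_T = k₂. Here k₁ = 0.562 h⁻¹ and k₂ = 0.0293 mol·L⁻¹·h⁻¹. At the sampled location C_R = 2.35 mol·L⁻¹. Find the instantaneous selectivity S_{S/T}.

S_{S/T} = r_S/r_T = (k₁·C_R)/(k₂) = (k₁/k₂)·C_R.
= (0.562×2.350) / (0.0293) = 1.321/0.02930 = 45.1.

45.1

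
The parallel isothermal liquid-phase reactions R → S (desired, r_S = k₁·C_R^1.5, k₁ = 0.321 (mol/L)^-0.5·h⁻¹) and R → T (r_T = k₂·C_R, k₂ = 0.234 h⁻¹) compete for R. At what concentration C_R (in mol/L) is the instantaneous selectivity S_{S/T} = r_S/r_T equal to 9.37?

S_{S/T} = (k₁/k₂)·C_R^0.5 ⇒ C_R = (S·k₂/k₁)^(2).
= (9.37×0.234/0.321)^(2) = (6.830)^(2) = 46.7 mol/L.

46.7 mol/L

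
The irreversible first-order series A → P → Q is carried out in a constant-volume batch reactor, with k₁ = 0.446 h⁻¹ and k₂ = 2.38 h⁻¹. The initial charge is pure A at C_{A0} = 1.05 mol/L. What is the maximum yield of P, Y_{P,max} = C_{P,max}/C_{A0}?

0.127

Evaluating C_P at t_opt = ln(k₂/k₁)/(k₂−k₁) gives C_{P,max}/C_{A0} = (k₁/k₂)^[k₂/(k₂−k₁)].
= (0.446/2.38)^(2.38/(2.38−0.446)) = (0.1874)^(1.231) = 0.1274.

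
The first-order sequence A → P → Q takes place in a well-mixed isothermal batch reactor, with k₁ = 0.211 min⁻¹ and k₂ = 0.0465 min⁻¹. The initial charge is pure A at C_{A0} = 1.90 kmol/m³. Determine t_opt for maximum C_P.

Setting dC_P/dt = 0 gives t_opt = ln(k₂/k₁)/(k₂−k₁).
= ln(0.0465/0.211)/(0.0465−0.211) = ln(0.2204)/-0.1645 = -1.512/-0.1645 = 9.19 min.

9.19 min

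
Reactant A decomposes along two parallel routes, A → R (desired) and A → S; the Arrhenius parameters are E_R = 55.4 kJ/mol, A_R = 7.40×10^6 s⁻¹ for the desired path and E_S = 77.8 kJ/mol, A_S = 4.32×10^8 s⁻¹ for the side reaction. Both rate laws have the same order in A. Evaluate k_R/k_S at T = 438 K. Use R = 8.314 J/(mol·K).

8.04

k_R/k_S = (A_R/A_S)·exp[−(E_R−E_S)/(RT)] = (A_R/A_S)·exp[(E_S−E_R)/(RT)].
(E_S−E_R)/(RT) = (77.8−55.4)×10³/(8.314×438) = 22400/3642 = 6.151.
k_R/k_S = (7.40×10^6/4.32×10^8)·exp(6.151) = 0.01713 × 469.3 = 8.04.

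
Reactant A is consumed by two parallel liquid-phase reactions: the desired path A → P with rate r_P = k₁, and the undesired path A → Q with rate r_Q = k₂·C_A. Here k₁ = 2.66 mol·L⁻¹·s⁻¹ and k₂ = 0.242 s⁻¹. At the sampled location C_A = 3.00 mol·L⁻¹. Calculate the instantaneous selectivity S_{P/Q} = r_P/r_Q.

S_{P/Q} = r_P/r_Q = (k₁)/(k₂·C_A) = (k₁/k₂)·C_A⁻¹.
= (2.66) / (0.242×3.000) = 2.660/0.7260 = 3.66.

3.66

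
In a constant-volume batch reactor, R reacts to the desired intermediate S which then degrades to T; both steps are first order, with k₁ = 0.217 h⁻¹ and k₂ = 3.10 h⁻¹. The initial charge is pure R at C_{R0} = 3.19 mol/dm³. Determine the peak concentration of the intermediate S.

0.183 mol/dm³

Evaluating C_S at t_opt = ln(k₂/k₁)/(k₂−k₁) gives C_{S,max}/C_{R0} = (k₁/k₂)^[k₂/(k₂−k₁)].
= (0.217/3.10)^(3.10/(3.10−0.217)) = (0.07000)^(1.075) = 0.05730.
C_{S,max} = 0.05730×3.19 = 0.183 mol/dm³.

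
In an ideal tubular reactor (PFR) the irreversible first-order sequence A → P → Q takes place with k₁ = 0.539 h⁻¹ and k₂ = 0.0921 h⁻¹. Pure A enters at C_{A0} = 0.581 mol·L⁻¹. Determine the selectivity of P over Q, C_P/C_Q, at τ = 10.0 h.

0.911

For first-order series with pure A initially, C_P(τ) = k₁C_{A0}/(k₂−k₁)·(e^(−k₁τ) − e^(−k₂τ)).
e^(−k₁τ) = e^(−0.539×10.0) = e^(−5.390) = 0.004562; e^(−k₂τ) = e^(−0.9210) = 0.3981.
C_P = 0.539×0.581/(0.0921−0.539) × (0.004562−0.3981) = (-0.7007)×(-0.3936) = 0.2758 mol·L⁻¹.
C_A = C_{A0}e^(−k₁τ) = 0.002651 mol·L⁻¹, so C_Q = C_{A0}−C_A−C_P = 0.3026 mol·L⁻¹; C_P/C_Q = 0.911.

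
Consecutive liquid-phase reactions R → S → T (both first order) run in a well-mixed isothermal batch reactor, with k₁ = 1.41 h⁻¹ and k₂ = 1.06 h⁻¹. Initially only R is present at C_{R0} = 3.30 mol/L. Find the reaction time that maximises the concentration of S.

The intermediate peaks when r₁ = r₂, i.e. k₁e^(−k₁t) = k₂e^(−k₂t), giving t_opt = ln(k₂/k₁)/(k₂−k₁).
= ln(1.06/1.41)/(1.06−1.41) = ln(0.7518)/-0.3500 = -0.2853/-0.3500 = 0.815 h.

0.815 h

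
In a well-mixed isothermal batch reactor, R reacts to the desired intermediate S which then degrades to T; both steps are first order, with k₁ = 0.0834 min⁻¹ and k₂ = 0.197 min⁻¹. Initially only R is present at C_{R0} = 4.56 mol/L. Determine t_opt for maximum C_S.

For first-order series the maximum of C_S occurs at t_opt = ln(k₂/k₁)/(k₂−k₁).
= ln(0.197/0.0834)/(0.197−0.0834) = ln(2.362)/0.1136 = 0.8596/0.1136 = 7.57 min.

7.57 min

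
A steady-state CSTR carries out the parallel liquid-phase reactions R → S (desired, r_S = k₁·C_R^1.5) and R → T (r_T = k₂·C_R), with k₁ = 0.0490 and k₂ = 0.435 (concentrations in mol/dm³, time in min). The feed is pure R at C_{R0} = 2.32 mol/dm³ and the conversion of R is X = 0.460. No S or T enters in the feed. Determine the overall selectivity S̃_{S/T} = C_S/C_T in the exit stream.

Exit C_R = C_{R0}(1−X) = 2.32×0.540 = 1.253 mol/dm³.
A CSTR operates uniformly at the exit composition, giving r_S = 0.06871 and r_T = 0.5450 (each k·C_R^n at C_R = 1.253).
Overall selectivity = C_S/C_T = r_Sτ/(r_Tτ) = r_S/r_T = 0.126.

0.126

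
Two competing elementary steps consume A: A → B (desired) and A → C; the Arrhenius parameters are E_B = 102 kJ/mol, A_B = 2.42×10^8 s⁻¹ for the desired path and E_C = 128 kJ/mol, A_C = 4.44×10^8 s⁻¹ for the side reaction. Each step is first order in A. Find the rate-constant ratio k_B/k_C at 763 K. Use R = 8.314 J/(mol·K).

With equal orders, S_{B/C} = k_B/k_C = (A_B/A_C)·exp[(E_C−E_B)/(RT)].
(E_C−E_B)/(RT) = (128−102)×10³/(8.314×763) = 26000/6344 = 4.099.
k_B/k_C = (2.42×10^8/4.44×10^8)·exp(4.099) = 0.5450 × 60.26 = 32.8.

32.8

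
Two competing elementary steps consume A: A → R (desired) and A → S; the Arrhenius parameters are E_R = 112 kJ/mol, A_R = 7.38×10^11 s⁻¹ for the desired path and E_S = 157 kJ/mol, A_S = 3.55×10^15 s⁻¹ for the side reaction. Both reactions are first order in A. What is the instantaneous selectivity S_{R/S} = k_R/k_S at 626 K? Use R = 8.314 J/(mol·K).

Since both paths have the same order in A, the concentration cancels and S_{R/S} = k_R/k_S = (A_R/A_S)·exp[(E_S−E_R)/(RT)].
(E_S−E_R)/(RT) = (157−112)×10³/(8.314×626) = 45000/5205 = 8.646.
k_R/k_S = (7.38×10^11/3.55×10^15)·exp(8.646) = 2.079×10^-4 × 5689 = 1.18.

1.18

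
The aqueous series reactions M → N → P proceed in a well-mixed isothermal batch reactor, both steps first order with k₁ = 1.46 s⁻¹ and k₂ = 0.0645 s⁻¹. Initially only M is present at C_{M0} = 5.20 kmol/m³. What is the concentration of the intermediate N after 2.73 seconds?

For first-order series with pure M initially, C_N(t) = k₁C_{M0}/(k₂−k₁)·(e^(−k₁t) − e^(−k₂t)).
e^(−k₁t) = e^(−1.46×2.73) = e^(−3.986) = 0.01858; e^(−k₂t) = e^(−0.1761) = 0.8385.
C_N = 1.46×5.20/(0.0645−1.46) × (0.01858−0.8385) = (-5.440)×(-0.8200) = 4.461 kmol/m³.

4.46 kmol/m³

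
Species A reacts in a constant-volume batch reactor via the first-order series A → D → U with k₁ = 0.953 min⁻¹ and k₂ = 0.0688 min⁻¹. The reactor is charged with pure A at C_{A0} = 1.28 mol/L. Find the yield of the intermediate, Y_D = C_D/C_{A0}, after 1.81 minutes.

0.760

For first-order series with pure A initially, C_D(t) = k₁C_{A0}/(k₂−k₁)·(e^(−k₁t) − e^(−k₂t)).
e^(−k₁t) = e^(−0.953×1.81) = e^(−1.725) = 0.1782; e^(−k₂t) = e^(−0.1245) = 0.8829.
C_D = 0.953×1.28/(0.0688−0.953) × (0.1782−0.8829) = (-1.380)×(-0.7047) = 0.9722 mol/L.
Y_D = C_D/C_{A0} = 0.9722/1.28 = 0.760.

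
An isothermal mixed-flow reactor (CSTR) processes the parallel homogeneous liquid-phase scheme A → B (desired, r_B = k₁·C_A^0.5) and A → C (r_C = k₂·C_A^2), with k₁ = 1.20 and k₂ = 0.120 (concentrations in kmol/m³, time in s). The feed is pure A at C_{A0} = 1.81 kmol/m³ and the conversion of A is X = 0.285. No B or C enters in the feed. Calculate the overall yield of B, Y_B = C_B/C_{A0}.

Exit C_A = C_{A0}(1−X) = 1.81×0.715 = 1.294 kmol/m³.
Rates in a CSTR are evaluated at the outlet concentration: r_B = 1.20×1.294^0.5 = 1.365, r_C = 0.120×1.294^2 = 0.2010.
Fraction of consumed A going to B: r_B/(r_B+r_C) = 0.8717.
C_B = 0.8717·C_{A0}·X = 0.8717×1.81×0.285 = 0.450 kmol/m³; Y_B = C_B/C_{A0} = 0.248.

0.248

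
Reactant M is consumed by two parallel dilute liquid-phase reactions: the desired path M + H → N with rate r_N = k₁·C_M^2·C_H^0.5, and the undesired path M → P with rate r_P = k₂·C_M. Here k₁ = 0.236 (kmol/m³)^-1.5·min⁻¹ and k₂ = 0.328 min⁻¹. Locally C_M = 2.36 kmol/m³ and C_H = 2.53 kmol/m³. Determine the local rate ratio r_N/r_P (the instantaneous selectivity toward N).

2.70

S_{N/P} = r_N/r_P = (k₁·C_M^2·C_H^0.5)/(k₂·C_M) = (k₁/k₂)·C_M·C_H^0.5.
= (0.236×2.360^2×2.530^0.5) / (0.328×2.360) = 2.091/0.7741 = 2.70.
Since the desired path is higher order in M, keeping C_M high (PFR or concentrated feed) favours N.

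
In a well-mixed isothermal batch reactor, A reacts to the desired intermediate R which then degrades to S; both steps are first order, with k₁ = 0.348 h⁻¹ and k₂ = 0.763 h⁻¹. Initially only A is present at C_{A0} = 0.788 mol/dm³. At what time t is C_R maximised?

1.89 h

The intermediate peaks when r₁ = r₂, i.e. k₁e^(−k₁t) = k₂e^(−k₂t), giving t_opt = ln(k₂/k₁)/(k₂−k₁).
= ln(0.763/0.348)/(0.763−0.348) = ln(2.193)/0.4150 = 0.7851/0.4150 = 1.89 h.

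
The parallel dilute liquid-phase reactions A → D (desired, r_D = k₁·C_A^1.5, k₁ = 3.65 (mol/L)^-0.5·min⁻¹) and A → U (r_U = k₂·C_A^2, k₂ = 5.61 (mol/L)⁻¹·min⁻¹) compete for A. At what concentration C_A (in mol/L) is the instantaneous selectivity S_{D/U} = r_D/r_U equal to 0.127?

26.2 mol/L

S_{D/U} = (k₁/k₂)·C_A^-0.5 ⇒ C_A = (S·k₂/k₁)^(-2).
= (0.127×5.61/3.65)^(-2) = (0.1952)^(-2) = 26.2 mol/L.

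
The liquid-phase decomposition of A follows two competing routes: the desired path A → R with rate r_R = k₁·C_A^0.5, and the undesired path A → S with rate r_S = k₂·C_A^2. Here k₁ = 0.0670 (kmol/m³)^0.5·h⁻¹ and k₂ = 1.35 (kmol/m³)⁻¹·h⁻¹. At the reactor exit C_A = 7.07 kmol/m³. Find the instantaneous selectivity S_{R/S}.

0.00264

S_{R/S} = r_R/r_S = (k₁·C_A^0.5)/(k₂·C_A^2) = (k₁/k₂)·C_A^-1.5.
= (0.0670×7.070^0.5) / (1.35×7.070^2) = 0.1781/67.48 = 0.00264.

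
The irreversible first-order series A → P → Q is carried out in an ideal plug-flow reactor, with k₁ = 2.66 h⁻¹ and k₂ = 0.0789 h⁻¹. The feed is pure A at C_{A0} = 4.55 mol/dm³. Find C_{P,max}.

Evaluating C_P at τ_opt = ln(k₂/k₁)/(k₂−k₁) gives C_{P,max}/C_{A0} = (k₁/k₂)^[k₂/(k₂−k₁)].
= (2.66/0.0789)^(0.0789/(0.0789−2.66)) = (33.71)^(-0.03057) = 0.8980.
C_{P,max} = 0.8980×4.55 = 4.09 mol/dm³.

4.09 mol/dm³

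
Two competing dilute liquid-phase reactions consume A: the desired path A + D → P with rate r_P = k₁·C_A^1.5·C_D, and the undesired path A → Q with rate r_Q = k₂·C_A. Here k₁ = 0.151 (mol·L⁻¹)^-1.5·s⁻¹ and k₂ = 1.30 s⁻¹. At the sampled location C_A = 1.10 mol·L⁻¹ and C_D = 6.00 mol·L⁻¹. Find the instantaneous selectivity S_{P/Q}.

S_{P/Q} = r_P/r_Q = (k₁·C_A^1.5·C_D)/(k₂·C_A) = (k₁/k₂)·C_A^0.5·C_D.
= (0.151×1.100^1.5×6.000) / (1.30×1.100) = 1.045/1.430 = 0.731.
Since the desired path is higher order in A, keeping C_A high (PFR or concentrated feed) favours P.

0.731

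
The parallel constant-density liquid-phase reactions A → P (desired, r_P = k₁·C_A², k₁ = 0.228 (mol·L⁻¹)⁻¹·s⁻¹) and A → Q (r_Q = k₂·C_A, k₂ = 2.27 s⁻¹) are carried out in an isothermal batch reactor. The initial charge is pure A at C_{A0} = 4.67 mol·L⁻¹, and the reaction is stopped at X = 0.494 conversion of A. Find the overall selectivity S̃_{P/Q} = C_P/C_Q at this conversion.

C_A = C_{A0}(1−X) = 2.363 mol·L⁻¹.
Along a PFR/batch, dC_Q/dC_A = −r_Q/(r_P+r_Q) = −k₂/(k₂+k₁·C_A).
Integrating from C_{A0} to C_A: C_Q = (2.27/0.228)·ln[(2.27+0.228·4.67)/(2.27+0.228·2.36)] = 9.956·ln(3.335/2.809) = 1.709 mol·L⁻¹.
Then C_P = (C_{A0}−C_A) − C_Q = 2.307 − 1.709 = 0.5980 mol·L⁻¹.
S̃_{P/Q} = C_P/C_Q = 0.5980/1.709 = 0.350.

0.350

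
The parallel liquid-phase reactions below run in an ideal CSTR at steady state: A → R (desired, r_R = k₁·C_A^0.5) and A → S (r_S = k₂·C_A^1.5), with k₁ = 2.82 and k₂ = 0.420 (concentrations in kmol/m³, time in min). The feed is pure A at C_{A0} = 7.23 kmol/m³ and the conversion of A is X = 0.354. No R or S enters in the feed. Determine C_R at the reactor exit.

Exit C_A = C_{A0}(1−X) = 7.23×0.646 = 4.671 kmol/m³.
A CSTR operates uniformly at the exit composition, giving r_R = 6.094 and r_S = 4.239 (each k·C_A^n at C_A = 4.671).
Fraction of consumed A going to R: r_R/(r_R+r_S) = 0.5898.
C_R = 0.5898·C_{A0}·X = 0.5898×7.23×0.354 = 1.51 kmol/m³.

1.51 kmol/m³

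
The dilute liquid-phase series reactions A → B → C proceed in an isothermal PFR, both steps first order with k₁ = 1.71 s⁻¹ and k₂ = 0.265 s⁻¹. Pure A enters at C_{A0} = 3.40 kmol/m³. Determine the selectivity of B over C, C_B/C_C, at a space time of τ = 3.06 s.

1.09

The intermediate concentration in a first-order A→B→C sequence is C_B = k₁C_{A0}(e^(−k₁τ) − e^(−k₂τ))/(k₂−k₁).
e^(−k₁τ) = e^(−1.71×3.06) = e^(−5.233) = 0.005340; e^(−k₂τ) = e^(−0.8109) = 0.4445.
C_B = 1.71×3.40/(0.265−1.71) × (0.005340−0.4445) = (-4.024)×(-0.4391) = 1.767 kmol/m³.
C_A = C_{A0}e^(−k₁τ) = 0.01815 kmol/m³, so C_C = C_{A0}−C_A−C_B = 1.615 kmol/m³; C_B/C_C = 1.09.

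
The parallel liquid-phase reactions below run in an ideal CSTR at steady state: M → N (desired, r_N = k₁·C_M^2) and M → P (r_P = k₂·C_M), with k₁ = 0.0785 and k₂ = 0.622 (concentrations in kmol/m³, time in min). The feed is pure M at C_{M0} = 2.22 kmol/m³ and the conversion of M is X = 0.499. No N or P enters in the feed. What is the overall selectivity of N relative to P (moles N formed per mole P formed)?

0.140

Exit C_M = C_{M0}(1−X) = 2.22×0.501 = 1.112 kmol/m³.
Rates in a CSTR are evaluated at the outlet concentration: r_N = 0.0785×1.112^2 = 0.09711, r_P = 0.622×1.112 = 0.6918.
Overall selectivity = C_N/C_P = r_Nτ/(r_Pτ) = r_N/r_P = 0.140.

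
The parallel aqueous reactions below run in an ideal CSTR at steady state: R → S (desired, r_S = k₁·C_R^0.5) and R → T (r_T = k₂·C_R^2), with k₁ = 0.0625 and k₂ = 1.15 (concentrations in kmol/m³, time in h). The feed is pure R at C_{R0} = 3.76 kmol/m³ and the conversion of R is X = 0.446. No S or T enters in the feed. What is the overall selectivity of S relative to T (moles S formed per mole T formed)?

0.0181

Exit C_R = C_{R0}(1−X) = 3.76×0.554 = 2.083 kmol/m³.
In a CSTR the entire volume is at exit conditions, so r_S = 0.0625×2.083^0.5 = 0.09020 and r_T = 1.15×2.083^2 = 4.990.
Overall selectivity = C_S/C_T = r_Sτ/(r_Tτ) = r_S/r_T = 0.0181.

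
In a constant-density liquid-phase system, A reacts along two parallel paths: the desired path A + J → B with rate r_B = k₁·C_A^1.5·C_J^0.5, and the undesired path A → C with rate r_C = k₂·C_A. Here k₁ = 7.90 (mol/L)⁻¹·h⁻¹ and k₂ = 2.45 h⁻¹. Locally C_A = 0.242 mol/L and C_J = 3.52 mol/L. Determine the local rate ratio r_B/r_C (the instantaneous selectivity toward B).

2.98

S_{B/C} = r_B/r_C = (k₁·C_A^1.5·C_J^0.5)/(k₂·C_A) = (k₁/k₂)·C_A^0.5·C_J^0.5.
= (7.90×0.2420^1.5×3.520^0.5) / (2.45×0.2420) = 1.764/0.5929 = 2.98.
Since the desired path is higher order in A, keeping C_A high (PFR or concentrated feed) favours B.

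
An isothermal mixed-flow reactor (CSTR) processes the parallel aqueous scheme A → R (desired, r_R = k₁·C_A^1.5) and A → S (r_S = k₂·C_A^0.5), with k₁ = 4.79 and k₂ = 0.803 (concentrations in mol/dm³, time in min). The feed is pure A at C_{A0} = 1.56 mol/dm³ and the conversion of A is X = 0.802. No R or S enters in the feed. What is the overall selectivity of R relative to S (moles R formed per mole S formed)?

1.84

Exit C_A = C_{A0}(1−X) = 1.56×0.198 = 0.3089 mol/dm³.
Rates in a CSTR are evaluated at the outlet concentration: r_R = 4.79×0.3089^1.5 = 0.8223, r_S = 0.803×0.3089^0.5 = 0.4463.
Overall selectivity = C_R/C_S = r_Rτ/(r_Sτ) = r_R/r_S = 1.84.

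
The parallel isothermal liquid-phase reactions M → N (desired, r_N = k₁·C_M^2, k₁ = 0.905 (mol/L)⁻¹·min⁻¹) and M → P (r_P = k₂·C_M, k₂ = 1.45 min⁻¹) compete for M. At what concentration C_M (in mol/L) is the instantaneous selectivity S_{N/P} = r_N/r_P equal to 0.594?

0.952 mol/L

S_{N/P} = (k₁/k₂)·C_M ⇒ C_M = S·k₂/k₁.
= 0.594×1.45/0.905 = 0.952 mol/L.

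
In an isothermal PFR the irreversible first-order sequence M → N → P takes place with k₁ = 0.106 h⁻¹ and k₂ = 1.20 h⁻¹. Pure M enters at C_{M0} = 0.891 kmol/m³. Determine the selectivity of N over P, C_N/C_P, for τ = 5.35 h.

Solving the coupled first-order balances gives C_N(τ) = [k₁/(k₂−k₁)]·C_{M0}·(e^(−k₁τ) − e^(−k₂τ)).
e^(−k₁τ) = e^(−0.106×5.35) = e^(−0.5671) = 0.5672; e^(−k₂τ) = e^(−6.420) = 0.001629.
C_N = 0.106×0.891/(1.20−0.106) × (0.5672−0.001629) = 0.08633×0.5655 = 0.04882 kmol/m³.
C_M = C_{M0}e^(−k₁τ) = 0.5053 kmol/m³, so C_P = C_{M0}−C_M−C_N = 0.3368 kmol/m³; C_N/C_P = 0.145.

0.145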